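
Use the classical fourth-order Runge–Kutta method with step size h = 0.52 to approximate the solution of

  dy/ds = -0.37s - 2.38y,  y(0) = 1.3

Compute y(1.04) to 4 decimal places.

RK4: k1 = f(s_n, y_n); k2 = f(s_n + h/2, y_n + (h/2)·k1); k3 = f(s_n + h/2, y_n + (h/2)·k2); k4 = f(s_n + h, y_n + h·k3); y_{n+1} = y_n + (h/6)·(k1 + 2k2 + 2k3 + k4).
s=0.000000, y=1.300000:
  k1 = f(0.000000, 1.300000) = -3.094000
  k2 = f(0.260000, 0.495560) = -1.275633
  k3 = f(0.260000, 0.968335) = -2.400838
  k4 = f(0.520000, 0.051564) = -0.315122
  y ← 1.300000 + (0.52/6)·(k1 + 2k2 + 2k3 + k4) = 0.367288
s=0.520000, y=0.367288:
  k1 = f(0.520000, 0.367288) = -1.066545
  k2 = f(0.780000, 0.089986) = -0.502767
  k3 = f(0.780000, 0.236568) = -0.851633
  k4 = f(1.040000, -0.075561) = -0.204964
  y ← 0.367288 + (0.52/6)·(k1 + 2k2 + 2k3 + k4) = 0.022328
y(1.04) ≈ 0.0223

0.0223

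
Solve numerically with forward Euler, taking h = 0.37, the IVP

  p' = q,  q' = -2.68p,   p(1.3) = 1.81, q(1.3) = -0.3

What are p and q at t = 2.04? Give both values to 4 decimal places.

0.9239, -3.7795

Euler on (p,q): p_{n+1} = p_n + h·p', q_{n+1} = q_n + h·q'.
1.300000: (1.810000, -0.300000); f=(-0.300000, -4.850800) → (1.699000, -2.094796)
1.670000: (1.699000, -2.094796); f=(-2.094796, -4.553320) → (0.923925, -3.779524)
(p(2.04), q(2.04)) ≈ (0.9239, -3.7795)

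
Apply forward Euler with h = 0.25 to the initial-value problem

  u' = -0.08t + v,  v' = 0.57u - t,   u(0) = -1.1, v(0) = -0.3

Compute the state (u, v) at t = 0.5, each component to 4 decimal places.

Euler on (u,v): u_{n+1} = u_n + h·u', v_{n+1} = v_n + h·v'.
0.000000: (-1.100000, -0.300000); f=(-0.300000, -0.627000) → (-1.175000, -0.456750)
0.250000: (-1.175000, -0.456750); f=(-0.476750, -0.919750) → (-1.294188, -0.686688)
(u(0.5), v(0.5)) ≈ (-1.2942, -0.6867)

-1.2942, -0.6867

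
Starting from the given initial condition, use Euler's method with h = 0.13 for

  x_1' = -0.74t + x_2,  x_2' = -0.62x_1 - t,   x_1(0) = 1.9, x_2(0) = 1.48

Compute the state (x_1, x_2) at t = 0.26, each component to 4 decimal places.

2.2524, 1.1413

Euler on (x_1,x_2): x_1_{n+1} = x_1_n + h·x_1', x_2_{n+1} = x_2_n + h·x_2'.
0.000000: (1.900000, 1.480000); f=(1.480000, -1.178000) → (2.092400, 1.326860)
0.130000: (2.092400, 1.326860); f=(1.230660, -1.427288) → (2.252386, 1.141313)
(x_1(0.26), x_2(0.26)) ≈ (2.2524, 1.1413)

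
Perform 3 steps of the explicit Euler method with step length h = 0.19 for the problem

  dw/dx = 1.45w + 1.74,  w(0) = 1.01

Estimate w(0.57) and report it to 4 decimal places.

Euler: w_{n+1} = w_n + h·f(x_n, w_n).
x=0.000000, w=1.010000: f=3.204500 → w ← 1.010000 + 0.19·3.204500 = 1.618855
x=0.190000, w=1.618855: f=4.087340 → w ← 1.618855 + 0.19·4.087340 = 2.395450
x=0.380000, w=2.395450: f=5.213402 → w ← 2.395450 + 0.19·5.213402 = 3.385996
w(0.57) ≈ 3.3860

3.3860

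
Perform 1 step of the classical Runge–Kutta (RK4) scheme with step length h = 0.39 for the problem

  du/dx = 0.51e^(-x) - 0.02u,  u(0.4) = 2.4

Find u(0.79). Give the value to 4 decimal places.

2.4913

RK4: k1 = f(x_n, u_n); k2 = f(x_n + h/2, u_n + (h/2)·k1); k3 = f(x_n + h/2, u_n + (h/2)·k2); k4 = f(x_n + h, u_n + h·k3); u_{n+1} = u_n + (h/6)·(k1 + 2k2 + 2k3 + k4).
x=0.400000, u=2.400000:
  k1 = f(0.400000, 2.400000) = 0.293863
  k2 = f(0.595000, 2.457303) = 0.232151
  k3 = f(0.595000, 2.445269) = 0.232392
  k4 = f(0.790000, 2.490633) = 0.181648
  u ← 2.400000 + (0.39/6)·(k1 + 2k2 + 2k3 + k4) = 2.491299
u(0.79) ≈ 2.4913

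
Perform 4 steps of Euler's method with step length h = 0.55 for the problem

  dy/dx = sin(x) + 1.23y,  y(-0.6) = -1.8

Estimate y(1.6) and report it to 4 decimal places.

Euler: y_{n+1} = y_n + h·f(x_n, y_n).
x=-0.600000, y=-1.800000: f=-2.778642 → y ← -1.800000 + 0.55·(-2.778642) = -3.328253
x=-0.050000, y=-3.328253: f=-4.143731 → y ← -3.328253 + 0.55·(-4.143731) = -5.607305
x=0.500000, y=-5.607305: f=-6.417560 → y ← -5.607305 + 0.55·(-6.417560) = -9.136963
x=1.050000, y=-9.136963: f=-10.371042 → y ← -9.136963 + 0.55·(-10.371042) = -14.841036
y(1.6) ≈ -14.8410

-14.8410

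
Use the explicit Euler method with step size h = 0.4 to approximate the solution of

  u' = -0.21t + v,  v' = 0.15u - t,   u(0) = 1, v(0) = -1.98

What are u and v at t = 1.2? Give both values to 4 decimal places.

Euler on (u,v): u_{n+1} = u_n + h·u', v_{n+1} = v_n + h·v'.
0.000000: (1.000000, -1.980000); f=(-1.980000, 0.150000) → (0.208000, -1.920000)
0.400000: (0.208000, -1.920000); f=(-2.004000, -0.368800) → (-0.593600, -2.067520)
0.800000: (-0.593600, -2.067520); f=(-2.235520, -0.889040) → (-1.487808, -2.423136)
(u(1.2), v(1.2)) ≈ (-1.4878, -2.4231)

-1.4878, -2.4231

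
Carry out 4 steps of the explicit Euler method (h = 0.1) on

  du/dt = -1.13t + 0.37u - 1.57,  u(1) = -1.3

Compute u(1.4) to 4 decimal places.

-2.7143

Euler: u_{n+1} = u_n + h·f(t_n, u_n).
t=1.000000, u=-1.300000: f=-3.181000 → u ← -1.300000 + 0.1·(-3.181000) = -1.618100
t=1.100000, u=-1.618100: f=-3.411697 → u ← -1.618100 + 0.1·(-3.411697) = -1.959270
t=1.200000, u=-1.959270: f=-3.650930 → u ← -1.959270 + 0.1·(-3.650930) = -2.324363
t=1.300000, u=-2.324363: f=-3.899014 → u ← -2.324363 + 0.1·(-3.899014) = -2.714264
u(1.4) ≈ -2.7143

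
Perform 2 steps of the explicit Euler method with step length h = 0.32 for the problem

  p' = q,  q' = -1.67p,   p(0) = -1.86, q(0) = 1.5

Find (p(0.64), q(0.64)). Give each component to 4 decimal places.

Euler on (p,q): p_{n+1} = p_n + h·p', q_{n+1} = q_n + h·q'.
0.000000: (-1.860000, 1.500000); f=(1.500000, 3.106200) → (-1.380000, 2.493984)
0.320000: (-1.380000, 2.493984); f=(2.493984, 2.304600) → (-0.581925, 3.231456)
(p(0.64), q(0.64)) ≈ (-0.5819, 3.2315)

-0.5819, 3.2315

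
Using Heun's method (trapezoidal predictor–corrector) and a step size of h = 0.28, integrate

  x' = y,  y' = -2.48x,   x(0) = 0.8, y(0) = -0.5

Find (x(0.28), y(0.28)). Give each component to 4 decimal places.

0.5822, -1.0069

Heun on (x,y): k1 = f(t_n, state_n); k2 = f(t_n + h, state_n + h·k1); state_{n+1} = state_n + (h/2)·(k1 + k2).
0.000000: (0.800000, -0.500000)
  k1 = (-0.500000, -1.984000)
  predictor → (0.660000, -1.055520)
  k2 = (-1.055520, -1.636800)
  → (0.582227, -1.006912)
(x(0.28), y(0.28)) ≈ (0.5822, -1.0069)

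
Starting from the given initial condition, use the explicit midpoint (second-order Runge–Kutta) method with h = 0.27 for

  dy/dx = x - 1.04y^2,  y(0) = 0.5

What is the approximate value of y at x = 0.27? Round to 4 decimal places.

0.4758

Midpoint: k1 = f(x_n, y_n); k2 = f(x_n + h/2, y_n + (h/2)·k1); y_{n+1} = y_n + h·k2.
x=0.000000, y=0.500000:
  k1 = f(0.000000, 0.500000) = -0.260000
  k2 = f(0.135000, 0.464900) = -0.089777
  y ← 0.500000 + 0.27·(-0.089777) = 0.475760
y(0.27) ≈ 0.4758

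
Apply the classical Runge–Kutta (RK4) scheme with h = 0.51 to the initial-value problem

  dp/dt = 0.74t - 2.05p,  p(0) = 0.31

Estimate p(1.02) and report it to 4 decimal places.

RK4: k1 = f(t_n, p_n); k2 = f(t_n + h/2, p_n + (h/2)·k1); k3 = f(t_n + h/2, p_n + (h/2)·k2); k4 = f(t_n + h, p_n + h·k3); p_{n+1} = p_n + (h/6)·(k1 + 2k2 + 2k3 + k4).
t=0.000000, p=0.310000:
  k1 = f(0.000000, 0.310000) = -0.635500
  k2 = f(0.255000, 0.147948) = -0.114592
  k3 = f(0.255000, 0.280779) = -0.386897
  k4 = f(0.510000, 0.112683) = 0.146401
  p ← 0.310000 + (0.51/6)·(k1 + 2k2 + 2k3 + k4) = 0.183173
t=0.510000, p=0.183173:
  k1 = f(0.510000, 0.183173) = 0.001895
  k2 = f(0.765000, 0.183656) = 0.189604
  k3 = f(0.765000, 0.231522) = 0.091479
  k4 = f(1.020000, 0.229828) = 0.283653
  p ← 0.183173 + (0.51/6)·(k1 + 2k2 + 2k3 + k4) = 0.255229
p(1.02) ≈ 0.2552

0.2552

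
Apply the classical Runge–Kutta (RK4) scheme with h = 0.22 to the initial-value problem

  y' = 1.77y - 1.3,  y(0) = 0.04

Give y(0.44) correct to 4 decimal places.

RK4: k1 = f(t_n, y_n); k2 = f(t_n + h/2, y_n + (h/2)·k1); k3 = f(t_n + h/2, y_n + (h/2)·k2); k4 = f(t_n + h, y_n + h·k3); y_{n+1} = y_n + (h/6)·(k1 + 2k2 + 2k3 + k4).
t=0.000000, y=0.040000:
  k1 = f(0.000000, 0.040000) = -1.229200
  k2 = f(0.110000, -0.095212) = -1.468525
  k3 = f(0.110000, -0.121538) = -1.515122
  k4 = f(0.220000, -0.293327) = -1.819188
  y ← 0.040000 + (0.22/6)·(k1 + 2k2 + 2k3 + k4) = -0.290575
t=0.220000, y=-0.290575:
  k1 = f(0.220000, -0.290575) = -1.814318
  k2 = f(0.330000, -0.490150) = -2.167565
  k3 = f(0.330000, -0.529007) = -2.236343
  k4 = f(0.440000, -0.782570) = -2.685150
  y ← -0.290575 + (0.22/6)·(k1 + 2k2 + 2k3 + k4) = -0.778509
y(0.44) ≈ -0.7785

-0.7785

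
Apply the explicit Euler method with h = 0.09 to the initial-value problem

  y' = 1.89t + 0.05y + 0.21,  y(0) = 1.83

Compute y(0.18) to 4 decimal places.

1.8997

Euler: y_{n+1} = y_n + h·f(t_n, y_n).
t=0.000000, y=1.830000: f=0.301500 → y ← 1.830000 + 0.09·0.301500 = 1.857135
t=0.090000, y=1.857135: f=0.472957 → y ← 1.857135 + 0.09·0.472957 = 1.899701
y(0.18) ≈ 1.8997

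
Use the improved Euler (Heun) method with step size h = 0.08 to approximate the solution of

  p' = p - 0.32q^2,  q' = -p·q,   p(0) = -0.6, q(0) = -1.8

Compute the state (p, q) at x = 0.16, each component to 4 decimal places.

Heun on (p,q): k1 = f(x_n, state_n); k2 = f(x_n + h, state_n + h·k1); state_{n+1} = state_n + (h/2)·(k1 + k2).
0.000000: (-0.600000, -1.800000)
  k1 = (-1.636800, -1.080000)
  predictor → (-0.730944, -1.886400)
  k2 = (-1.869666, -1.378853)
  → (-0.740259, -1.898354)
0.080000: (-0.740259, -1.898354)
  k1 = (-1.893458, -1.405273)
  predictor → (-0.891735, -2.010776)
  k2 = (-2.185566, -1.793080)
  → (-0.903420, -2.026288)
(p(0.16), q(0.16)) ≈ (-0.9034, -2.0263)

-0.9034, -2.0263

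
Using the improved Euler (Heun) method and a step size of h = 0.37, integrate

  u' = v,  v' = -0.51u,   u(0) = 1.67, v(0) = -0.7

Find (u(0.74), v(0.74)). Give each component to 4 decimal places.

Heun on (u,v): k1 = f(t_n, state_n); k2 = f(t_n + h, state_n + h·k1); state_{n+1} = state_n + (h/2)·(k1 + k2).
0.000000: (1.670000, -0.700000)
  k1 = (-0.700000, -0.851700)
  predictor → (1.411000, -1.015129)
  k2 = (-1.015129, -0.719610)
  → (1.352701, -0.990692)
0.370000: (1.352701, -0.990692)
  k1 = (-0.990692, -0.689878)
  predictor → (0.986145, -1.245947)
  k2 = (-1.245947, -0.502934)
  → (0.938923, -1.211362)
(u(0.74), v(0.74)) ≈ (0.9389, -1.2114)

0.9389, -1.2114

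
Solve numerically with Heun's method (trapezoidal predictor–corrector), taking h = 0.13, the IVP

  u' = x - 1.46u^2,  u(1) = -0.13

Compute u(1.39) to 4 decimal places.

0.3201

Heun: k1 = f(x_n, u_n); k2 = f(x_n + h, u_n + h·k1); u_{n+1} = u_n + (h/2)·(k1 + k2).
x=1.000000, u=-0.130000:
  k1 = f(1.000000, -0.130000) = 0.975326
  k2 = f(1.130000, -0.003208) = 1.129985
  u ← -0.130000 + (0.13/2)·(0.975326 + 1.129985) = 0.006845
x=1.130000, u=0.006845:
  k1 = f(1.130000, 0.006845) = 1.129932
  k2 = f(1.260000, 0.153736) = 1.225493
  u ← 0.006845 + (0.13/2)·(1.129932 + 1.225493) = 0.159948
x=1.260000, u=0.159948:
  k1 = f(1.260000, 0.159948) = 1.222648
  k2 = f(1.390000, 0.318892) = 1.241529
  u ← 0.159948 + (0.13/2)·(1.222648 + 1.241529) = 0.320119
u(1.39) ≈ 0.3201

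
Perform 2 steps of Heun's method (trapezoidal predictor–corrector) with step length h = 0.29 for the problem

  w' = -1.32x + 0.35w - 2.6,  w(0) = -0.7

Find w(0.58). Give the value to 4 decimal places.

Heun: k1 = f(x_n, w_n); k2 = f(x_n + h, w_n + h·k1); w_{n+1} = w_n + (h/2)·(k1 + k2).
x=0.000000, w=-0.700000:
  k1 = f(0.000000, -0.700000) = -2.845000
  k2 = f(0.290000, -1.525050) = -3.516567
  w ← -0.700000 + (0.29/2)·(-2.845000 + (-3.516567)) = -1.622427
x=0.290000, w=-1.622427:
  k1 = f(0.290000, -1.622427) = -3.550650
  k2 = f(0.580000, -2.652116) = -4.293840
  w ← -1.622427 + (0.29/2)·(-3.550650 + (-4.293840)) = -2.759878
w(0.58) ≈ -2.7599

-2.7599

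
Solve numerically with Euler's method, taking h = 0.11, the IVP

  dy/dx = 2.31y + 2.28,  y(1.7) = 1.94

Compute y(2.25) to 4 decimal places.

Euler: y_{n+1} = y_n + h·f(x_n, y_n).
x=1.700000, y=1.940000: f=6.761400 → y ← 1.940000 + 0.11·6.761400 = 2.683754
x=1.810000, y=2.683754: f=8.479472 → y ← 2.683754 + 0.11·8.479472 = 3.616496
x=1.920000, y=3.616496: f=10.634106 → y ← 3.616496 + 0.11·10.634106 = 4.786247
x=2.030000, y=4.786247: f=13.336232 → y ← 4.786247 + 0.11·13.336232 = 6.253233
x=2.140000, y=6.253233: f=16.724968 → y ← 6.253233 + 0.11·16.724968 = 8.092979
y(2.25) ≈ 8.0930

8.0930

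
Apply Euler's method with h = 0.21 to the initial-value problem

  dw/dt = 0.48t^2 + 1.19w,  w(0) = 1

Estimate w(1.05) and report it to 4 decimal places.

3.2081

Euler: w_{n+1} = w_n + h·f(t_n, w_n).
t=0.000000, w=1.000000: f=1.190000 → w ← 1.000000 + 0.21·1.190000 = 1.249900
t=0.210000, w=1.249900: f=1.508549 → w ← 1.249900 + 0.21·1.508549 = 1.566695
t=0.420000, w=1.566695: f=1.949039 → w ← 1.566695 + 0.21·1.949039 = 1.975994
t=0.630000, w=1.975994: f=2.541944 → w ← 1.975994 + 0.21·2.541944 = 2.509802
t=0.840000, w=2.509802: f=3.325352 → w ← 2.509802 + 0.21·3.325352 = 3.208126
w(1.05) ≈ 3.2081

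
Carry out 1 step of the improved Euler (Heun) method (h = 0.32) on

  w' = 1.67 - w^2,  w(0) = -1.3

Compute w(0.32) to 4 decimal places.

Heun: k1 = f(t_n, w_n); k2 = f(t_n + h, w_n + h·k1); w_{n+1} = w_n + (h/2)·(k1 + k2).
t=0.000000, w=-1.300000:
  k1 = f(0.000000, -1.300000) = -0.020000
  k2 = f(0.320000, -1.306400) = -0.036681
  w ← -1.300000 + (0.32/2)·(-0.020000 + (-0.036681)) = -1.309069
w(0.32) ≈ -1.3091

-1.3091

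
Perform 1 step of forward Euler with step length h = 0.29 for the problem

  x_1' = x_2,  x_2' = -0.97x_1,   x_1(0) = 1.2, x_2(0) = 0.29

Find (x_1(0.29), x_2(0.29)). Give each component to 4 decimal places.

Euler on (x_1,x_2): x_1_{n+1} = x_1_n + h·x_1', x_2_{n+1} = x_2_n + h·x_2'.
0.000000: (1.200000, 0.290000); f=(0.290000, -1.164000) → (1.284100, -0.047560)
(x_1(0.29), x_2(0.29)) ≈ (1.2841, -0.0476)

1.2841, -0.0476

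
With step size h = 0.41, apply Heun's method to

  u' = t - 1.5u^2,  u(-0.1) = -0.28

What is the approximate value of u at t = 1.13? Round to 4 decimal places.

0.2302

Heun: k1 = f(t_n, u_n); k2 = f(t_n + h, u_n + h·k1); u_{n+1} = u_n + (h/2)·(k1 + k2).
t=-0.100000, u=-0.280000:
  k1 = f(-0.100000, -0.280000) = -0.217600
  k2 = f(0.310000, -0.369216) = 0.105519
  u ← -0.280000 + (0.41/2)·(-0.217600 + 0.105519) = -0.302977
t=0.310000, u=-0.302977:
  k1 = f(0.310000, -0.302977) = 0.172308
  k2 = f(0.720000, -0.232330) = 0.639034
  u ← -0.302977 + (0.41/2)·(0.172308 + 0.639034) = -0.136651
t=0.720000, u=-0.136651:
  k1 = f(0.720000, -0.136651) = 0.691990
  k2 = f(1.130000, 0.147064) = 1.097558
  u ← -0.136651 + (0.41/2)·(0.691990 + 1.097558) = 0.230206
u(1.13) ≈ 0.2302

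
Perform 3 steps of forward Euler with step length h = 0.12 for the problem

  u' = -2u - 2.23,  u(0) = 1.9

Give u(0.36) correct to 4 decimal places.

Euler: u_{n+1} = u_n + h·f(t_n, u_n).
t=0.000000, u=1.900000: f=-6.030000 → u ← 1.900000 + 0.12·(-6.030000) = 1.176400
t=0.120000, u=1.176400: f=-4.582800 → u ← 1.176400 + 0.12·(-4.582800) = 0.626464
t=0.240000, u=0.626464: f=-3.482928 → u ← 0.626464 + 0.12·(-3.482928) = 0.208513
u(0.36) ≈ 0.2085

0.2085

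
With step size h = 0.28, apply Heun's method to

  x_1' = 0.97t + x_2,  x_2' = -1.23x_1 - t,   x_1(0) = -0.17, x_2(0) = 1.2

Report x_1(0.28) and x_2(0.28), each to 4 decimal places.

0.2122, 1.1615

Heun on (x_1,x_2): k1 = f(t_n, state_n); k2 = f(t_n + h, state_n + h·k1); state_{n+1} = state_n + (h/2)·(k1 + k2).
0.000000: (-0.170000, 1.200000)
  k1 = (1.200000, 0.209100)
  predictor → (0.166000, 1.258548)
  k2 = (1.530148, -0.484180)
  → (0.212221, 1.161489)
(x_1(0.28), x_2(0.28)) ≈ (0.2122, 1.1615)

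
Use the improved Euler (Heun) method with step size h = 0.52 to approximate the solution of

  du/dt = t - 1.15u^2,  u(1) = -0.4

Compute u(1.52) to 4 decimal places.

0.2072

Heun: k1 = f(t_n, u_n); k2 = f(t_n + h, u_n + h·k1); u_{n+1} = u_n + (h/2)·(k1 + k2).
t=1.000000, u=-0.400000:
  k1 = f(1.000000, -0.400000) = 0.816000
  k2 = f(1.520000, 0.024320) = 1.519320
  u ← -0.400000 + (0.52/2)·(0.816000 + 1.519320) = 0.207183
u(1.52) ≈ 0.2072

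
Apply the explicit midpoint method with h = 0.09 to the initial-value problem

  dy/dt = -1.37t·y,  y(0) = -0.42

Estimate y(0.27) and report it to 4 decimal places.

Midpoint: k1 = f(t_n, y_n); k2 = f(t_n + h/2, y_n + (h/2)·k1); y_{n+1} = y_n + h·k2.
t=0.000000, y=-0.420000:
  k1 = f(0.000000, -0.420000) = 0.000000
  k2 = f(0.045000, -0.420000) = 0.025893
  y ← -0.420000 + 0.09·0.025893 = -0.417670
t=0.090000, y=-0.417670:
  k1 = f(0.090000, -0.417670) = 0.051499
  k2 = f(0.135000, -0.415352) = 0.076819
  y ← -0.417670 + 0.09·0.076819 = -0.410756
t=0.180000, y=-0.410756:
  k1 = f(0.180000, -0.410756) = 0.101292
  k2 = f(0.225000, -0.406198) = 0.125210
  y ← -0.410756 + 0.09·0.125210 = -0.399487
y(0.27) ≈ -0.3995

-0.3995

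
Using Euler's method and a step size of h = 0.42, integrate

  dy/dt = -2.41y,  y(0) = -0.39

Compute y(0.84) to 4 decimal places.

Euler: y_{n+1} = y_n + h·f(t_n, y_n).
t=0.000000, y=-0.390000: f=0.939900 → y ← -0.390000 + 0.42·0.939900 = 0.004758
t=0.420000, y=0.004758: f=-0.011467 → y ← 0.004758 + 0.42·(-0.011467) = -0.000058
y(0.84) ≈ -0.0001

-0.0001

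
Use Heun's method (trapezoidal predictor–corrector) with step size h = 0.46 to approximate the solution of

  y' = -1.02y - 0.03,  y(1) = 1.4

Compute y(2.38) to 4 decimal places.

Heun: k1 = f(x_n, y_n); k2 = f(x_n + h, y_n + h·k1); y_{n+1} = y_n + (h/2)·(k1 + k2).
x=1.000000, y=1.400000:
  k1 = f(1.000000, 1.400000) = -1.458000
  k2 = f(1.460000, 0.729320) = -0.773906
  y ← 1.400000 + (0.46/2)·(-1.458000 + (-0.773906)) = 0.886662
x=1.460000, y=0.886662:
  k1 = f(1.460000, 0.886662) = -0.934395
  k2 = f(1.920000, 0.456840) = -0.495977
  y ← 0.886662 + (0.46/2)·(-0.934395 + (-0.495977)) = 0.557676
x=1.920000, y=0.557676:
  k1 = f(1.920000, 0.557676) = -0.598830
  k2 = f(2.380000, 0.282214) = -0.317859
  y ← 0.557676 + (0.46/2)·(-0.598830 + (-0.317859)) = 0.346838
y(2.38) ≈ 0.3468

0.3468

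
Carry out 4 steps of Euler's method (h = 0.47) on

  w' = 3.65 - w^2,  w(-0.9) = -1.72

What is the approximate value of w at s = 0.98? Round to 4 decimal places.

Euler: w_{n+1} = w_n + h·f(s_n, w_n).
s=-0.900000, w=-1.720000: f=0.691600 → w ← -1.720000 + 0.47·0.691600 = -1.394948
s=-0.430000, w=-1.394948: f=1.704120 → w ← -1.394948 + 0.47·1.704120 = -0.594012
s=0.040000, w=-0.594012: f=3.297150 → w ← -0.594012 + 0.47·3.297150 = 0.955649
s=0.510000, w=0.955649: f=2.736735 → w ← 0.955649 + 0.47·2.736735 = 2.241914
w(0.98) ≈ 2.2419

2.2419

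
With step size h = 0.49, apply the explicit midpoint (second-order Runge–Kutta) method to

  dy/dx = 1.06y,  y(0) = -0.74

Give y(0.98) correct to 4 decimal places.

-2.0251

Midpoint: k1 = f(x_n, y_n); k2 = f(x_n + h/2, y_n + (h/2)·k1); y_{n+1} = y_n + h·k2.
x=0.000000, y=-0.740000:
  k1 = f(0.000000, -0.740000) = -0.784400
  k2 = f(0.245000, -0.932178) = -0.988109
  y ← -0.740000 + 0.49·(-0.988109) = -1.224173
x=0.490000, y=-1.224173:
  k1 = f(0.490000, -1.224173) = -1.297624
  k2 = f(0.735000, -1.542091) = -1.634617
  y ← -1.224173 + 0.49·(-1.634617) = -2.025135
y(0.98) ≈ -2.0251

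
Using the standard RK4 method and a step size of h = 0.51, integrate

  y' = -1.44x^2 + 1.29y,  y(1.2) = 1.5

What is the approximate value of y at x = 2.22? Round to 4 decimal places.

-2.4476

RK4: k1 = f(x_n, y_n); k2 = f(x_n + h/2, y_n + (h/2)·k1); k3 = f(x_n + h/2, y_n + (h/2)·k2); k4 = f(x_n + h, y_n + h·k3); y_{n+1} = y_n + (h/6)·(k1 + 2k2 + 2k3 + k4).
x=1.200000, y=1.500000:
  k1 = f(1.200000, 1.500000) = -0.138600
  k2 = f(1.455000, 1.464657) = -1.159108
  k3 = f(1.455000, 1.204427) = -1.494805
  k4 = f(1.710000, 0.737650) = -3.259136
  y ← 1.500000 + (0.51/6)·(k1 + 2k2 + 2k3 + k4) = 0.760027
x=1.710000, y=0.760027:
  k1 = f(1.710000, 0.760027) = -3.230269
  k2 = f(1.965000, -0.063691) = -5.642326
  k3 = f(1.965000, -0.678766) = -6.435772
  k4 = f(2.220000, -2.522217) = -10.350555
  y ← 0.760027 + (0.51/6)·(k1 + 2k2 + 2k3 + k4) = -2.447620
y(2.22) ≈ -2.4476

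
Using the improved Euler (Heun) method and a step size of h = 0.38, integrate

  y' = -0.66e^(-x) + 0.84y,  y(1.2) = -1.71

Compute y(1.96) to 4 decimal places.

Heun: k1 = f(x_n, y_n); k2 = f(x_n + h, y_n + h·k1); y_{n+1} = y_n + (h/2)·(k1 + k2).
x=1.200000, y=-1.710000:
  k1 = f(1.200000, -1.710000) = -1.635188
  k2 = f(1.580000, -2.331372) = -2.094296
  y ← -1.710000 + (0.38/2)·(-1.635188 + (-2.094296)) = -2.418602
x=1.580000, y=-2.418602:
  k1 = f(1.580000, -2.418602) = -2.167569
  k2 = f(1.960000, -3.242278) = -2.816480
  y ← -2.418602 + (0.38/2)·(-2.167569 + (-2.816480)) = -3.365571
y(1.96) ≈ -3.3656

-3.3656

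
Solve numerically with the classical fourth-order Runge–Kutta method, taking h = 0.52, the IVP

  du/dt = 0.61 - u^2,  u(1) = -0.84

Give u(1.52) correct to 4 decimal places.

-0.9202

RK4: k1 = f(t_n, u_n); k2 = f(t_n + h/2, u_n + (h/2)·k1); k3 = f(t_n + h/2, u_n + (h/2)·k2); k4 = f(t_n + h, u_n + h·k3); u_{n+1} = u_n + (h/6)·(k1 + 2k2 + 2k3 + k4).
t=1.000000, u=-0.840000:
  k1 = f(1.000000, -0.840000) = -0.095600
  k2 = f(1.260000, -0.864856) = -0.137976
  k3 = f(1.260000, -0.875874) = -0.157155
  k4 = f(1.520000, -0.921720) = -0.239569
  u ← -0.840000 + (0.52/6)·(k1 + 2k2 + 2k3 + k4) = -0.920204
u(1.52) ≈ -0.9202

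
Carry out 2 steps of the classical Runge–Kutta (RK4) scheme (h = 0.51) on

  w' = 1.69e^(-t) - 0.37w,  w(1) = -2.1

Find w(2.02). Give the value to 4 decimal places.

-1.1191

RK4: k1 = f(t_n, w_n); k2 = f(t_n + h/2, w_n + (h/2)·k1); k3 = f(t_n + h/2, w_n + (h/2)·k2); k4 = f(t_n + h, w_n + h·k3); w_{n+1} = w_n + (h/6)·(k1 + 2k2 + 2k3 + k4).
t=1.000000, w=-2.100000:
  k1 = f(1.000000, -2.100000) = 1.398716
  k2 = f(1.255000, -1.743327) = 1.126809
  k3 = f(1.255000, -1.812664) = 1.152464
  k4 = f(1.510000, -1.512243) = 0.932868
  w ← -2.100000 + (0.51/6)·(k1 + 2k2 + 2k3 + k4) = -1.514339
t=1.510000, w=-1.514339:
  k1 = f(1.510000, -1.514339) = 0.933643
  k2 = f(1.765000, -1.276260) = 0.761522
  k3 = f(1.765000, -1.320151) = 0.777761
  k4 = f(2.020000, -1.117681) = 0.637730
  w ← -1.514339 + (0.51/6)·(k1 + 2k2 + 2k3 + k4) = -1.119094
w(2.02) ≈ -1.1191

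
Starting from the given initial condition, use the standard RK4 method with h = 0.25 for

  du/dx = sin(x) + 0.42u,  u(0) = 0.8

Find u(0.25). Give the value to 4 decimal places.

RK4: k1 = f(x_n, u_n); k2 = f(x_n + h/2, u_n + (h/2)·k1); k3 = f(x_n + h/2, u_n + (h/2)·k2); k4 = f(x_n + h, u_n + h·k3); u_{n+1} = u_n + (h/6)·(k1 + 2k2 + 2k3 + k4).
x=0.000000, u=0.800000:
  k1 = f(0.000000, 0.800000) = 0.336000
  k2 = f(0.125000, 0.842000) = 0.478315
  k3 = f(0.125000, 0.859789) = 0.485786
  k4 = f(0.250000, 0.921447) = 0.634412
  u ← 0.800000 + (0.25/6)·(k1 + 2k2 + 2k3 + k4) = 0.920776
u(0.25) ≈ 0.9208

0.9208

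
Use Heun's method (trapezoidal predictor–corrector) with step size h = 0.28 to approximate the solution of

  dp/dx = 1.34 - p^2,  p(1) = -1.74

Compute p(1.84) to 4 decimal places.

Heun: k1 = f(x_n, p_n); k2 = f(x_n + h, p_n + h·k1); p_{n+1} = p_n + (h/2)·(k1 + k2).
x=1.000000, p=-1.740000:
  k1 = f(1.000000, -1.740000) = -1.687600
  k2 = f(1.280000, -2.212528) = -3.555280
  p ← -1.740000 + (0.28/2)·(-1.687600 + (-3.555280)) = -2.474003
x=1.280000, p=-2.474003:
  k1 = f(1.280000, -2.474003) = -4.780692
  k2 = f(1.560000, -3.812597) = -13.195896
  p ← -2.474003 + (0.28/2)·(-4.780692 + (-13.195896)) = -4.990725
x=1.560000, p=-4.990725:
  k1 = f(1.560000, -4.990725) = -23.567341
  k2 = f(1.840000, -11.589581) = -132.978385
  p ← -4.990725 + (0.28/2)·(-23.567341 + (-132.978385)) = -26.907127
p(1.84) ≈ -26.9071

-26.9071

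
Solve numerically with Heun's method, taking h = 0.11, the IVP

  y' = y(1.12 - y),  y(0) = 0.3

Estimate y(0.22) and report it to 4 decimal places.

Heun: k1 = f(t_n, y_n); k2 = f(t_n + h, y_n + h·k1); y_{n+1} = y_n + (h/2)·(k1 + k2).
t=0.000000, y=0.300000:
  k1 = f(0.000000, 0.300000) = 0.246000
  k2 = f(0.110000, 0.327060) = 0.259339
  y ← 0.300000 + (0.11/2)·(0.246000 + 0.259339) = 0.327794
t=0.110000, y=0.327794:
  k1 = f(0.110000, 0.327794) = 0.259680
  k2 = f(0.220000, 0.356358) = 0.272130
  y ← 0.327794 + (0.11/2)·(0.259680 + 0.272130) = 0.357043
y(0.22) ≈ 0.3570

0.3570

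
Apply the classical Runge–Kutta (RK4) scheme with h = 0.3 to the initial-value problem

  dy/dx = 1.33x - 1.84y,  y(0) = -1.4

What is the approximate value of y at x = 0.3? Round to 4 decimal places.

RK4: k1 = f(x_n, y_n); k2 = f(x_n + h/2, y_n + (h/2)·k1); k3 = f(x_n + h/2, y_n + (h/2)·k2); k4 = f(x_n + h, y_n + h·k3); y_{n+1} = y_n + (h/6)·(k1 + 2k2 + 2k3 + k4).
x=0.000000, y=-1.400000:
  k1 = f(0.000000, -1.400000) = 2.576000
  k2 = f(0.150000, -1.013600) = 2.064524
  k3 = f(0.150000, -1.090321) = 2.205691
  k4 = f(0.300000, -0.738293) = 1.757458
  y ← -1.400000 + (0.3/6)·(k1 + 2k2 + 2k3 + k4) = -0.756306
y(0.3) ≈ -0.7563

-0.7563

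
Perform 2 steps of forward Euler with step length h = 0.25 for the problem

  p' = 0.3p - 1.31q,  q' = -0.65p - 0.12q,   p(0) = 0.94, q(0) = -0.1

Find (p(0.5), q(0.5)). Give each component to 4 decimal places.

Euler on (p,q): p_{n+1} = p_n + h·p', q_{n+1} = q_n + h·q'.
0.000000: (0.940000, -0.100000); f=(0.413000, -0.599000) → (1.043250, -0.249750)
0.250000: (1.043250, -0.249750); f=(0.640148, -0.648142) → (1.203287, -0.411786)
(p(0.5), q(0.5)) ≈ (1.2033, -0.4118)

1.2033, -0.4118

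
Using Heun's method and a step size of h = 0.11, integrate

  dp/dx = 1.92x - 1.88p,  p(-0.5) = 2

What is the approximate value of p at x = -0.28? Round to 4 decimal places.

Heun: k1 = f(x_n, p_n); k2 = f(x_n + h, p_n + h·k1); p_{n+1} = p_n + (h/2)·(k1 + k2).
x=-0.500000, p=2.000000:
  k1 = f(-0.500000, 2.000000) = -4.720000
  k2 = f(-0.390000, 1.480800) = -3.532704
  p ← 2.000000 + (0.11/2)·(-4.720000 + (-3.532704)) = 1.546101
x=-0.390000, p=1.546101:
  k1 = f(-0.390000, 1.546101) = -3.655470
  k2 = f(-0.280000, 1.144000) = -2.688319
  p ← 1.546101 + (0.11/2)·(-3.655470 + (-2.688319)) = 1.197193
p(-0.28) ≈ 1.1972

1.1972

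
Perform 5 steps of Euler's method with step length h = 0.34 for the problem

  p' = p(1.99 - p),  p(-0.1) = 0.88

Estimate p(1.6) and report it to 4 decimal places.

1.9592

Euler: p_{n+1} = p_n + h·f(x_n, p_n).
x=-0.100000, p=0.880000: f=0.976800 → p ← 0.880000 + 0.34·0.976800 = 1.212112
x=0.240000, p=1.212112: f=0.942887 → p ← 1.212112 + 0.34·0.942887 = 1.532694
x=0.580000, p=1.532694: f=0.700910 → p ← 1.532694 + 0.34·0.700910 = 1.771003
x=0.920000, p=1.771003: f=0.387844 → p ← 1.771003 + 0.34·0.387844 = 1.902870
x=1.260000, p=1.902870: f=0.165797 → p ← 1.902870 + 0.34·0.165797 = 1.959241
p(1.6) ≈ 1.9592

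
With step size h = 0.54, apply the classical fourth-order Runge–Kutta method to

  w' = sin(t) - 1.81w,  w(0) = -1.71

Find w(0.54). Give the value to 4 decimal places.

RK4: k1 = f(t_n, w_n); k2 = f(t_n + h/2, w_n + (h/2)·k1); k3 = f(t_n + h/2, w_n + (h/2)·k2); k4 = f(t_n + h, w_n + h·k3); w_{n+1} = w_n + (h/6)·(k1 + 2k2 + 2k3 + k4).
t=0.000000, w=-1.710000:
  k1 = f(0.000000, -1.710000) = 3.095100
  k2 = f(0.270000, -0.874323) = 1.849256
  k3 = f(0.270000, -1.210701) = 2.458100
  k4 = f(0.540000, -0.382626) = 1.206689
  w ← -1.710000 + (0.54/6)·(k1 + 2k2 + 2k3 + k4) = -0.547515
w(0.54) ≈ -0.5475

-0.5475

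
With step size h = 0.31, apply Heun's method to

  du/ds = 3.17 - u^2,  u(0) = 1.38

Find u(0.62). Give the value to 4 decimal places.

1.6801

Heun: k1 = f(s_n, u_n); k2 = f(s_n + h, u_n + h·k1); u_{n+1} = u_n + (h/2)·(k1 + k2).
s=0.000000, u=1.380000:
  k1 = f(0.000000, 1.380000) = 1.265600
  k2 = f(0.310000, 1.772336) = 0.028825
  u ← 1.380000 + (0.31/2)·(1.265600 + 0.028825) = 1.580636
s=0.310000, u=1.580636:
  k1 = f(0.310000, 1.580636) = 0.671590
  k2 = f(0.620000, 1.788829) = -0.029909
  u ← 1.580636 + (0.31/2)·(0.671590 + (-0.029909)) = 1.680097
u(0.62) ≈ 1.6801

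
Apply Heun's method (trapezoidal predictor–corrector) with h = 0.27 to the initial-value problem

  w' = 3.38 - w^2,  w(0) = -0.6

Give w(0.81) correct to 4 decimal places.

Heun: k1 = f(s_n, w_n); k2 = f(s_n + h, w_n + h·k1); w_{n+1} = w_n + (h/2)·(k1 + k2).
s=0.000000, w=-0.600000:
  k1 = f(0.000000, -0.600000) = 3.020000
  k2 = f(0.270000, 0.215400) = 3.333603
  w ← -0.600000 + (0.27/2)·(3.020000 + 3.333603) = 0.257736
s=0.270000, w=0.257736:
  k1 = f(0.270000, 0.257736) = 3.313572
  k2 = f(0.540000, 1.152401) = 2.051972
  w ← 0.257736 + (0.27/2)·(3.313572 + 2.051972) = 0.982085
s=0.540000, w=0.982085:
  k1 = f(0.540000, 0.982085) = 2.415509
  k2 = f(0.810000, 1.634272) = 0.709154
  w ← 0.982085 + (0.27/2)·(2.415509 + 0.709154) = 1.403914
w(0.81) ≈ 1.4039

1.4039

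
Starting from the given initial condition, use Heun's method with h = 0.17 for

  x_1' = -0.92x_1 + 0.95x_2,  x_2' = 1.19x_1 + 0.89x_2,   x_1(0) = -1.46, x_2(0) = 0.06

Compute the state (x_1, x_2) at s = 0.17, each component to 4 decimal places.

Heun on (x_1,x_2): k1 = f(s_n, state_n); k2 = f(s_n + h, state_n + h·k1); state_{n+1} = state_n + (h/2)·(k1 + k2).
0.000000: (-1.460000, 0.060000)
  k1 = (1.400200, -1.684000)
  predictor → (-1.221966, -0.226280)
  k2 = (0.909243, -1.655529)
  → (-1.263697, -0.223860)
(x_1(0.17), x_2(0.17)) ≈ (-1.2637, -0.2239)

-1.2637, -0.2239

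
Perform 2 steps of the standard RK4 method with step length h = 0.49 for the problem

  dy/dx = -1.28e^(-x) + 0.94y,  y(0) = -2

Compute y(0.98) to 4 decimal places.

RK4: k1 = f(x_n, y_n); k2 = f(x_n + h/2, y_n + (h/2)·k1); k3 = f(x_n + h/2, y_n + (h/2)·k2); k4 = f(x_n + h, y_n + h·k3); y_{n+1} = y_n + (h/6)·(k1 + 2k2 + 2k3 + k4).
x=0.000000, y=-2.000000:
  k1 = f(0.000000, -2.000000) = -3.160000
  k2 = f(0.245000, -2.774200) = -3.609610
  k3 = f(0.245000, -2.884354) = -3.713155
  k4 = f(0.490000, -3.819446) = -4.374441
  y ← -2.000000 + (0.49/6)·(k1 + 2k2 + 2k3 + k4) = -3.811364
x=0.490000, y=-3.811364:
  k1 = f(0.490000, -3.811364) = -4.366844
  k2 = f(0.735000, -4.881241) = -5.202134
  k3 = f(0.735000, -5.085887) = -5.394501
  k4 = f(0.980000, -6.454670) = -6.547788
  y ← -3.811364 + (0.49/6)·(k1 + 2k2 + 2k3 + k4) = -6.433509
y(0.98) ≈ -6.4335

-6.4335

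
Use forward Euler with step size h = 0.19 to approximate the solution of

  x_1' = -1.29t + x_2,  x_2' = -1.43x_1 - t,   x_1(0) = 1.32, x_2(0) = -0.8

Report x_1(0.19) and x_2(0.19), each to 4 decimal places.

1.1680, -1.1586

Euler on (x_1,x_2): x_1_{n+1} = x_1_n + h·x_1', x_2_{n+1} = x_2_n + h·x_2'.
0.000000: (1.320000, -0.800000); f=(-0.800000, -1.887600) → (1.168000, -1.158644)
(x_1(0.19), x_2(0.19)) ≈ (1.1680, -1.1586)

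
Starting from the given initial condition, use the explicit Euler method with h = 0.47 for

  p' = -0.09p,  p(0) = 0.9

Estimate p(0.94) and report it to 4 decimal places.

Euler: p_{n+1} = p_n + h·f(t_n, p_n).
t=0.000000, p=0.900000: f=-0.081000 → p ← 0.900000 + 0.47·(-0.081000) = 0.861930
t=0.470000, p=0.861930: f=-0.077574 → p ← 0.861930 + 0.47·(-0.077574) = 0.825470
p(0.94) ≈ 0.8255

0.8255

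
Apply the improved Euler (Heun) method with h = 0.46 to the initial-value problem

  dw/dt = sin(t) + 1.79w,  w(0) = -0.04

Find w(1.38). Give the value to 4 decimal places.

1.4308

Heun: k1 = f(t_n, w_n); k2 = f(t_n + h, w_n + h·k1); w_{n+1} = w_n + (h/2)·(k1 + k2).
t=0.000000, w=-0.040000:
  k1 = f(0.000000, -0.040000) = -0.071600
  k2 = f(0.460000, -0.072936) = 0.313393
  w ← -0.040000 + (0.46/2)·(-0.071600 + 0.313393) = 0.015612
t=0.460000, w=0.015612:
  k1 = f(0.460000, 0.015612) = 0.471894
  k2 = f(0.920000, 0.232684) = 1.212105
  w ← 0.015612 + (0.46/2)·(0.471894 + 1.212105) = 0.402932
t=0.920000, w=0.402932:
  k1 = f(0.920000, 0.402932) = 1.516850
  k2 = f(1.380000, 1.100683) = 2.952077
  w ← 0.402932 + (0.46/2)·(1.516850 + 2.952077) = 1.430785
w(1.38) ≈ 1.4308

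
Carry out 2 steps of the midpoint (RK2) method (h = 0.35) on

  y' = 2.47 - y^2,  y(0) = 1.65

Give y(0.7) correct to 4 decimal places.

1.5922

Midpoint: k1 = f(x_n, y_n); k2 = f(x_n + h/2, y_n + (h/2)·k1); y_{n+1} = y_n + h·k2.
x=0.000000, y=1.650000:
  k1 = f(0.000000, 1.650000) = -0.252500
  k2 = f(0.175000, 1.605813) = -0.108634
  y ← 1.650000 + 0.35·(-0.108634) = 1.611978
x=0.350000, y=1.611978:
  k1 = f(0.350000, 1.611978) = -0.128474
  k2 = f(0.525000, 1.589495) = -0.056495
  y ← 1.611978 + 0.35·(-0.056495) = 1.592205
y(0.7) ≈ 1.5922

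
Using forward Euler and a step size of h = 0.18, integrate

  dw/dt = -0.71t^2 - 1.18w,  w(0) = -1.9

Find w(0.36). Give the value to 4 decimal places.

-1.1827

Euler: w_{n+1} = w_n + h·f(t_n, w_n).
t=0.000000, w=-1.900000: f=2.242000 → w ← -1.900000 + 0.18·2.242000 = -1.496440
t=0.180000, w=-1.496440: f=1.742795 → w ← -1.496440 + 0.18·1.742795 = -1.182737
w(0.36) ≈ -1.1827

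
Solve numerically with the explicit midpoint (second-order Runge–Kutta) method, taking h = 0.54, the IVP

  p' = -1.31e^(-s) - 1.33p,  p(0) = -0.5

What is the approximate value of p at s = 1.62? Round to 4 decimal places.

Midpoint: k1 = f(s_n, p_n); k2 = f(s_n + h/2, p_n + (h/2)·k1); p_{n+1} = p_n + h·k2.
s=0.000000, p=-0.500000:
  k1 = f(0.000000, -0.500000) = -0.645000
  k2 = f(0.270000, -0.674150) = -0.103408
  p ← -0.500000 + 0.54·(-0.103408) = -0.555840
s=0.540000, p=-0.555840:
  k1 = f(0.540000, -0.555840) = -0.024133
  k2 = f(0.810000, -0.562356) = 0.165169
  p ← -0.555840 + 0.54·0.165169 = -0.466649
s=1.080000, p=-0.466649:
  k1 = f(1.080000, -0.466649) = 0.175773
  k2 = f(1.350000, -0.419190) = 0.217918
  p ← -0.466649 + 0.54·0.217918 = -0.348973
p(1.62) ≈ -0.3490

-0.3490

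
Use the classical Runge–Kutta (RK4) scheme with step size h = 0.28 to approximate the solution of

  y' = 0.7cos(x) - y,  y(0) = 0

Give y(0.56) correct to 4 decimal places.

0.2825

RK4: k1 = f(x_n, y_n); k2 = f(x_n + h/2, y_n + (h/2)·k1); k3 = f(x_n + h/2, y_n + (h/2)·k2); k4 = f(x_n + h, y_n + h·k3); y_{n+1} = y_n + (h/6)·(k1 + 2k2 + 2k3 + k4).
x=0.000000, y=0.000000:
  k1 = f(0.000000, 0.000000) = 0.700000
  k2 = f(0.140000, 0.098000) = 0.595151
  k3 = f(0.140000, 0.083321) = 0.609830
  k4 = f(0.280000, 0.170752) = 0.501986
  y ← 0.000000 + (0.28/6)·(k1 + 2k2 + 2k3 + k4) = 0.168558
x=0.280000, y=0.168558:
  k1 = f(0.280000, 0.168558) = 0.504181
  k2 = f(0.420000, 0.239143) = 0.400019
  k3 = f(0.420000, 0.224560) = 0.414602
  k4 = f(0.560000, 0.284646) = 0.308432
  y ← 0.168558 + (0.28/6)·(k1 + 2k2 + 2k3 + k4) = 0.282511
y(0.56) ≈ 0.2825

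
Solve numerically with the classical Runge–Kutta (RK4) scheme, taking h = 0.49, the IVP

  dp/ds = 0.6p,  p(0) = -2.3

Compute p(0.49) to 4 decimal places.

RK4: k1 = f(s_n, p_n); k2 = f(s_n + h/2, p_n + (h/2)·k1); k3 = f(s_n + h/2, p_n + (h/2)·k2); k4 = f(s_n + h, p_n + h·k3); p_{n+1} = p_n + (h/6)·(k1 + 2k2 + 2k3 + k4).
s=0.000000, p=-2.300000:
  k1 = f(0.000000, -2.300000) = -1.380000
  k2 = f(0.245000, -2.638100) = -1.582860
  k3 = f(0.245000, -2.687801) = -1.612680
  k4 = f(0.490000, -3.090213) = -1.854128
  p ← -2.300000 + (0.49/6)·(k1 + 2k2 + 2k3 + k4) = -3.086059
p(0.49) ≈ -3.0861

-3.0861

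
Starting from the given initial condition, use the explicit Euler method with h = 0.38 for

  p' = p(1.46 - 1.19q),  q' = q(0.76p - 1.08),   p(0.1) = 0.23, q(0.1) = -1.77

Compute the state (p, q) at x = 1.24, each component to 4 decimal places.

2.1931, -0.7926

Euler on (p,q): p_{n+1} = p_n + h·p', q_{n+1} = q_n + h·q'.
0.100000: (0.230000, -1.770000); f=(0.820249, 1.602204) → (0.541695, -1.161162)
0.480000: (0.541695, -1.161162); f=(1.539379, 0.776019) → (1.126659, -0.866275)
0.860000: (1.126659, -0.866275); f=(2.806357, 0.193820) → (2.193074, -0.792624)
(p(1.24), q(1.24)) ≈ (2.1931, -0.7926)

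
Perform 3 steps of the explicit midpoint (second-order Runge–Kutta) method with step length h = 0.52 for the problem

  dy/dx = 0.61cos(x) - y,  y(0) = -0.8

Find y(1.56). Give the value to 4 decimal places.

Midpoint: k1 = f(x_n, y_n); k2 = f(x_n + h/2, y_n + (h/2)·k1); y_{n+1} = y_n + h·k2.
x=0.000000, y=-0.800000:
  k1 = f(0.000000, -0.800000) = 1.410000
  k2 = f(0.260000, -0.433400) = 1.022898
  y ← -0.800000 + 0.52·1.022898 = -0.268093
x=0.520000, y=-0.268093:
  k1 = f(0.520000, -0.268093) = 0.797463
  k2 = f(0.780000, -0.060753) = 0.494410
  y ← -0.268093 + 0.52·0.494410 = -0.011000
x=1.040000, y=-0.011000:
  k1 = f(1.040000, -0.011000) = 0.319794
  k2 = f(1.300000, 0.072147) = 0.091028
  y ← -0.011000 + 0.52·0.091028 = 0.036335
y(1.56) ≈ 0.0363

0.0363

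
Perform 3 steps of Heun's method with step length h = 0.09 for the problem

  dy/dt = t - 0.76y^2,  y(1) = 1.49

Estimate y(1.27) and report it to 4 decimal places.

Heun: k1 = f(t_n, y_n); k2 = f(t_n + h, y_n + h·k1); y_{n+1} = y_n + (h/2)·(k1 + k2).
t=1.000000, y=1.490000:
  k1 = f(1.000000, 1.490000) = -0.687276
  k2 = f(1.090000, 1.428145) = -0.460095
  y ← 1.490000 + (0.09/2)·(-0.687276 + (-0.460095)) = 1.438368
t=1.090000, y=1.438368:
  k1 = f(1.090000, 1.438368) = -0.482367
  k2 = f(1.180000, 1.394955) = -0.298884
  y ← 1.438368 + (0.09/2)·(-0.482367 + (-0.298884)) = 1.403212
t=1.180000, y=1.403212:
  k1 = f(1.180000, 1.403212) = -0.316443
  k2 = f(1.270000, 1.374732) = -0.166315
  y ← 1.403212 + (0.09/2)·(-0.316443 + (-0.166315)) = 1.381488
y(1.27) ≈ 1.3815

1.3815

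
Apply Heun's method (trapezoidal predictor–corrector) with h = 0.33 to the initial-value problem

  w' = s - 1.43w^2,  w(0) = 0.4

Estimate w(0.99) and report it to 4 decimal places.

0.6133

Heun: k1 = f(s_n, w_n); k2 = f(s_n + h, w_n + h·k1); w_{n+1} = w_n + (h/2)·(k1 + k2).
s=0.000000, w=0.400000:
  k1 = f(0.000000, 0.400000) = -0.228800
  k2 = f(0.330000, 0.324496) = 0.179424
  w ← 0.400000 + (0.33/2)·(-0.228800 + 0.179424) = 0.391853
s=0.330000, w=0.391853:
  k1 = f(0.330000, 0.391853) = 0.110425
  k2 = f(0.660000, 0.428293) = 0.397688
  w ← 0.391853 + (0.33/2)·(0.110425 + 0.397688) = 0.475692
s=0.660000, w=0.475692:
  k1 = f(0.660000, 0.475692) = 0.336416
  k2 = f(0.990000, 0.586709) = 0.497755
  w ← 0.475692 + (0.33/2)·(0.336416 + 0.497755) = 0.613330
w(0.99) ≈ 0.6133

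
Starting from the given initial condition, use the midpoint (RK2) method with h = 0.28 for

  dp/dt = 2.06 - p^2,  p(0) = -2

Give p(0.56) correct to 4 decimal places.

-6.1895

Midpoint: k1 = f(t_n, p_n); k2 = f(t_n + h/2, p_n + (h/2)·k1); p_{n+1} = p_n + h·k2.
t=0.000000, p=-2.000000:
  k1 = f(0.000000, -2.000000) = -1.940000
  k2 = f(0.140000, -2.271600) = -3.100167
  p ← -2.000000 + 0.28·(-3.100167) = -2.868047
t=0.280000, p=-2.868047:
  k1 = f(0.280000, -2.868047) = -6.165692
  k2 = f(0.420000, -3.731243) = -11.862178
  p ← -2.868047 + 0.28·(-11.862178) = -6.189456
p(0.56) ≈ -6.1895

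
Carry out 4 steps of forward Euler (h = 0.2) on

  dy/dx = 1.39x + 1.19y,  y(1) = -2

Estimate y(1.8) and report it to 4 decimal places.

-2.7326

Euler: y_{n+1} = y_n + h·f(x_n, y_n).
x=1.000000, y=-2.000000: f=-0.990000 → y ← -2.000000 + 0.2·(-0.990000) = -2.198000
x=1.200000, y=-2.198000: f=-0.947620 → y ← -2.198000 + 0.2·(-0.947620) = -2.387524
x=1.400000, y=-2.387524: f=-0.895154 → y ← -2.387524 + 0.2·(-0.895154) = -2.566555
x=1.600000, y=-2.566555: f=-0.830200 → y ← -2.566555 + 0.2·(-0.830200) = -2.732595
y(1.8) ≈ -2.7326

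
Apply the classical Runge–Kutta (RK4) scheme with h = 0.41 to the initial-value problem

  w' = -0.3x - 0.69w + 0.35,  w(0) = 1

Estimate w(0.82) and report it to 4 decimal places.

RK4: k1 = f(x_n, w_n); k2 = f(x_n + h/2, w_n + (h/2)·k1); k3 = f(x_n + h/2, w_n + (h/2)·k2); k4 = f(x_n + h, w_n + h·k3); w_{n+1} = w_n + (h/6)·(k1 + 2k2 + 2k3 + k4).
x=0.000000, w=1.000000:
  k1 = f(0.000000, 1.000000) = -0.340000
  k2 = f(0.205000, 0.930300) = -0.353407
  k3 = f(0.205000, 0.927552) = -0.351511
  k4 = f(0.410000, 0.855881) = -0.363558
  w ← 1.000000 + (0.41/6)·(k1 + 2k2 + 2k3 + k4) = 0.855585
x=0.410000, w=0.855585:
  k1 = f(0.410000, 0.855585) = -0.363354
  k2 = f(0.615000, 0.781097) = -0.373457
  k3 = f(0.615000, 0.779026) = -0.372028
  k4 = f(0.820000, 0.703053) = -0.381107
  w ← 0.855585 + (0.41/6)·(k1 + 2k2 + 2k3 + k4) = 0.702830
w(0.82) ≈ 0.7028

0.7028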